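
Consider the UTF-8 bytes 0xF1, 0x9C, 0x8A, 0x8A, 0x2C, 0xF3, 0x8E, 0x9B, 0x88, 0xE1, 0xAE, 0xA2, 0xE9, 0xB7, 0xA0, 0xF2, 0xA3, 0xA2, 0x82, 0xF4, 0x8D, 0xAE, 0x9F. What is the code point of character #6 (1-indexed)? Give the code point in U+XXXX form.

Offset 0: leading byte 0xF1 = 11110001 → 4-byte char #1 = F1 9C 8A 8A.
Offset 4: leading byte 0x2C = 00101100 → 1-byte char #2 = 2C.
Offset 5: leading byte 0xF3 = 11110011 → 4-byte char #3 = F3 8E 9B 88.
Offset 9: leading byte 0xE1 = 11100001 → 3-byte char #4 = E1 AE A2.
Offset 12: leading byte 0xE9 = 11101001 → 3-byte char #5 = E9 B7 A0.
Offset 15: leading byte 0xF2 = 11110010 → 4-byte char #6 = F2 A3 A2 82.
Leading byte 0xF2 = 11110010 matches 11110xxx → 4-byte sequence.
Byte 1: 0xF2 = 11110010, payload 010 (3 bits).
Byte 2: 0xA3 = 10100011 (10xxxxxx ✓), payload 100011.
Byte 3: 0xA2 = 10100010 (10xxxxxx ✓), payload 100010.
Byte 4: 0x82 = 10000010 (10xxxxxx ✓), payload 000010.
Concatenate: 010100011100010000010 = 0xA3882 (21 bits → U+A3882).

U+A3882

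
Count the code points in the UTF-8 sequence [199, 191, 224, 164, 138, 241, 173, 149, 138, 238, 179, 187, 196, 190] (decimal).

Byte at offset 0: 0xC7 = 11000111 → 2-byte char (#1). Advance 2.
Byte at offset 2: 0xE0 = 11100000 → 3-byte char (#2). Advance 3.
Byte at offset 5: 0xF1 = 11110001 → 4-byte char (#3). Advance 4.
Byte at offset 9: 0xEE = 11101110 → 3-byte char (#4). Advance 3.
Byte at offset 12: 0xC4 = 11000100 → 2-byte char (#5). Advance 2.
Reached end at offset 14 after 5 code points.

5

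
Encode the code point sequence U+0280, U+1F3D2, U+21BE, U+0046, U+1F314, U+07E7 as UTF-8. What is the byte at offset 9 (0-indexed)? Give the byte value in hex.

0x46

U+0280 → 2-byte form CA 80 at offsets 0–1.
U+1F3D2 → 4-byte form F0 9F 8F 92 at offsets 2–5.
U+21BE → 3-byte form E2 86 BE at offsets 6–8.
U+0046 → 1-byte form 46 at offsets 9–9.
Offset 9 falls in char 4's range; it's byte 1 of 46 = 0x46.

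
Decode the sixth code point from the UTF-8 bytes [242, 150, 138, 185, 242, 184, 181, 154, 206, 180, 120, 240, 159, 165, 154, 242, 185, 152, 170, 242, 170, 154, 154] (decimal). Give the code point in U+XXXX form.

U+B962A

Offset 0: leading byte 0xF2 = 11110010 → 4-byte char #1 = F2 96 8A B9.
Offset 4: leading byte 0xF2 = 11110010 → 4-byte char #2 = F2 B8 B5 9A.
Offset 8: leading byte 0xCE = 11001110 → 2-byte char #3 = CE B4.
Offset 10: leading byte 0x78 = 01111000 → 1-byte char #4 = 78.
Offset 11: leading byte 0xF0 = 11110000 → 4-byte char #5 = F0 9F A5 9A.
Offset 15: leading byte 0xF2 = 11110010 → 4-byte char #6 = F2 B9 98 AA.
Leading byte 0xF2 = 11110010 matches 11110xxx → 4-byte sequence.
Byte 1: 0xF2 = 11110010, payload 010 (3 bits).
Byte 2: 0xB9 = 10111001 (10xxxxxx ✓), payload 111001.
Byte 3: 0x98 = 10011000 (10xxxxxx ✓), payload 011000.
Byte 4: 0xAA = 10101010 (10xxxxxx ✓), payload 101010.
Concatenate: 010111001011000101010 = 0xB962A (21 bits → U+B962A).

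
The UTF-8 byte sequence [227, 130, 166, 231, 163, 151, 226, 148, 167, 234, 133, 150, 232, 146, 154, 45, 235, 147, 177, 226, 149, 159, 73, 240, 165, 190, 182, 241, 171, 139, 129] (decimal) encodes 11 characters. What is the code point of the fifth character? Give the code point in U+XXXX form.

Offset 0: leading byte 0xE3 = 11100011 → 3-byte char #1 = E3 82 A6.
Offset 3: leading byte 0xE7 = 11100111 → 3-byte char #2 = E7 A3 97.
Offset 6: leading byte 0xE2 = 11100010 → 3-byte char #3 = E2 94 A7.
Offset 9: leading byte 0xEA = 11101010 → 3-byte char #4 = EA 85 96.
Offset 12: leading byte 0xE8 = 11101000 → 3-byte char #5 = E8 92 9A.
Leading byte 0xE8 = 11101000 matches 1110xxxx → 3-byte sequence.
Byte 1: 0xE8 = 11101000, payload 1000 (4 bits).
Byte 2: 0x92 = 10010010 (10xxxxxx ✓), payload 010010.
Byte 3: 0x9A = 10011010 (10xxxxxx ✓), payload 011010.
Concatenate: 1000010010011010 = 0x849A (16 bits → U+849A).

U+849A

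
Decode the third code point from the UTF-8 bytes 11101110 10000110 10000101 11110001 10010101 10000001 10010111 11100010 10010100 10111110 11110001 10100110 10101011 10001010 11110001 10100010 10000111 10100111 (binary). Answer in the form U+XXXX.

Offset 0: leading byte 0xEE = 11101110 → 3-byte char #1 = EE 86 85.
Offset 3: leading byte 0xF1 = 11110001 → 4-byte char #2 = F1 95 81 97.
Offset 7: leading byte 0xE2 = 11100010 → 3-byte char #3 = E2 94 BE.
Leading byte 0xE2 = 11100010 matches 1110xxxx → 3-byte sequence.
Byte 1: 0xE2 = 11100010, payload 0010 (4 bits).
Byte 2: 0x94 = 10010100 (10xxxxxx ✓), payload 010100.
Byte 3: 0xBE = 10111110 (10xxxxxx ✓), payload 111110.
Concatenate: 0010010100111110 = 0x253E (16 bits → U+253E).

U+253E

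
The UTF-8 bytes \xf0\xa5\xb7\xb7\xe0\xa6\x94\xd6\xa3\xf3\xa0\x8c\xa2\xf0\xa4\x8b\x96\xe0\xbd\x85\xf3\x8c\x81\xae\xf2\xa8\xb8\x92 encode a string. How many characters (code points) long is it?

8

Byte at offset 0: 0xF0 = 11110000 → 4-byte char (#1). Advance 4.
Byte at offset 4: 0xE0 = 11100000 → 3-byte char (#2). Advance 3.
Byte at offset 7: 0xD6 = 11010110 → 2-byte char (#3). Advance 2.
Byte at offset 9: 0xF3 = 11110011 → 4-byte char (#4). Advance 4.
Byte at offset 13: 0xF0 = 11110000 → 4-byte char (#5). Advance 4.
Byte at offset 17: 0xE0 = 11100000 → 3-byte char (#6). Advance 3.
Byte at offset 20: 0xF3 = 11110011 → 4-byte char (#7). Advance 4.
Byte at offset 24: 0xF2 = 11110010 → 4-byte char (#8). Advance 4.
Reached end at offset 28 after 8 code points.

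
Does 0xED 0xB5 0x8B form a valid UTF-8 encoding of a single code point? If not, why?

Structurally a 3-byte sequence; payload = 0xDD4B.
But 0xDD4B is in U+D800–U+DFFF, the surrogate range. Surrogates are not Unicode scalar values and are forbidden in UTF-8.

invalid (encodes a surrogate (U+D800–U+DFFF))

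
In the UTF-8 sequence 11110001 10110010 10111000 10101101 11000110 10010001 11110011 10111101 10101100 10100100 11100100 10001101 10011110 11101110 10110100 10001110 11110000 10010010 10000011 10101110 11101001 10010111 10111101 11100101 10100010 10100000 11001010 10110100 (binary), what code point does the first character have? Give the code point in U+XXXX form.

Offset 0: leading byte 0xF1 = 11110001 → 4-byte char #1 = F1 B2 B8 AD.
Leading byte 0xF1 = 11110001 matches 11110xxx → 4-byte sequence.
Byte 1: 0xF1 = 11110001, payload 001 (3 bits).
Byte 2: 0xB2 = 10110010 (10xxxxxx ✓), payload 110010.
Byte 3: 0xB8 = 10111000 (10xxxxxx ✓), payload 111000.
Byte 4: 0xAD = 10101101 (10xxxxxx ✓), payload 101101.
Concatenate: 001110010111000101101 = 0x72E2D (21 bits → U+72E2D).

U+72E2D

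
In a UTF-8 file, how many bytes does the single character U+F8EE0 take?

U+F8EE0 = 0xF8EE0. UTF-8 uses 1 byte below 0x80, 2 below 0x800, 3 below 0x10000, 4 up to 0x10FFFF. 0xF8EE0 is in U+10000–U+10FFFF → 4 bytes.

4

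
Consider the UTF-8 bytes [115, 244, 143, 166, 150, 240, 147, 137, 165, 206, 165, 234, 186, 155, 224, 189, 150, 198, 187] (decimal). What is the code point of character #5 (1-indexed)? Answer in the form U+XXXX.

U+AE9B

Offset 0: leading byte 0x73 = 01110011 → 1-byte char #1 = 73.
Offset 1: leading byte 0xF4 = 11110100 → 4-byte char #2 = F4 8F A6 96.
Offset 5: leading byte 0xF0 = 11110000 → 4-byte char #3 = F0 93 89 A5.
Offset 9: leading byte 0xCE = 11001110 → 2-byte char #4 = CE A5.
Offset 11: leading byte 0xEA = 11101010 → 3-byte char #5 = EA BA 9B.
Leading byte 0xEA = 11101010 matches 1110xxxx → 3-byte sequence.
Byte 1: 0xEA = 11101010, payload 1010 (4 bits).
Byte 2: 0xBA = 10111010 (10xxxxxx ✓), payload 111010.
Byte 3: 0x9B = 10011011 (10xxxxxx ✓), payload 011011.
Concatenate: 1010111010011011 = 0xAE9B (16 bits → U+AE9B).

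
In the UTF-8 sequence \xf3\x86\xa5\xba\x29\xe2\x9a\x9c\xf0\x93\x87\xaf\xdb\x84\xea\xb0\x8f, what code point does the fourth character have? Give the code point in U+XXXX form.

Offset 0: leading byte 0xF3 = 11110011 → 4-byte char #1 = F3 86 A5 BA.
Offset 4: leading byte 0x29 = 00101001 → 1-byte char #2 = 29.
Offset 5: leading byte 0xE2 = 11100010 → 3-byte char #3 = E2 9A 9C.
Offset 8: leading byte 0xF0 = 11110000 → 4-byte char #4 = F0 93 87 AF.
Leading byte 0xF0 = 11110000 matches 11110xxx → 4-byte sequence.
Byte 1: 0xF0 = 11110000, payload 000 (3 bits).
Byte 2: 0x93 = 10010011 (10xxxxxx ✓), payload 010011.
Byte 3: 0x87 = 10000111 (10xxxxxx ✓), payload 000111.
Byte 4: 0xAF = 10101111 (10xxxxxx ✓), payload 101111.
Concatenate: 000010011000111101111 = 0x131EF (21 bits → U+131EF).

U+131EF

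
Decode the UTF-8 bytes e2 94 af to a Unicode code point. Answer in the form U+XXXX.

U+252F

Leading byte 0xE2 = 11100010 matches 1110xxxx → 3-byte sequence.
Byte 1: 0xE2 = 11100010, payload 0010 (4 bits).
Byte 2: 0x94 = 10010100 (10xxxxxx ✓), payload 010100.
Byte 3: 0xAF = 10101111 (10xxxxxx ✓), payload 101111.
Concatenate: 0010010100101111 = 0x252F (16 bits → U+252F).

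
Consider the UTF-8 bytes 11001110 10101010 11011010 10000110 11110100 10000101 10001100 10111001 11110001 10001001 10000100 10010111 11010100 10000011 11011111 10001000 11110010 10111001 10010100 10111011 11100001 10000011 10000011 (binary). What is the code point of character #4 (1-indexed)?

U+49117

Offset 0: leading byte 0xCE = 11001110 → 2-byte char #1 = CE AA.
Offset 2: leading byte 0xDA = 11011010 → 2-byte char #2 = DA 86.
Offset 4: leading byte 0xF4 = 11110100 → 4-byte char #3 = F4 85 8C B9.
Offset 8: leading byte 0xF1 = 11110001 → 4-byte char #4 = F1 89 84 97.
Leading byte 0xF1 = 11110001 matches 11110xxx → 4-byte sequence.
Byte 1: 0xF1 = 11110001, payload 001 (3 bits).
Byte 2: 0x89 = 10001001 (10xxxxxx ✓), payload 001001.
Byte 3: 0x84 = 10000100 (10xxxxxx ✓), payload 000100.
Byte 4: 0x97 = 10010111 (10xxxxxx ✓), payload 010111.
Concatenate: 001001001000100010111 = 0x49117 (21 bits → U+49117).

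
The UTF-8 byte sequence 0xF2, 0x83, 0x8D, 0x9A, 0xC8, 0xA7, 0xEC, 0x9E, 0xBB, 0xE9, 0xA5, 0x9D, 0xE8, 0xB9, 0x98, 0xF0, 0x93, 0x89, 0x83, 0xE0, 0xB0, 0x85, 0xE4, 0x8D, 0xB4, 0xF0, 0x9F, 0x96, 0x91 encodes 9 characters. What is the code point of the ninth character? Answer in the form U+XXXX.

U+1F591

Offset 0: leading byte 0xF2 = 11110010 → 4-byte char #1 = F2 83 8D 9A.
Offset 4: leading byte 0xC8 = 11001000 → 2-byte char #2 = C8 A7.
Offset 6: leading byte 0xEC = 11101100 → 3-byte char #3 = EC 9E BB.
Offset 9: leading byte 0xE9 = 11101001 → 3-byte char #4 = E9 A5 9D.
Offset 12: leading byte 0xE8 = 11101000 → 3-byte char #5 = E8 B9 98.
Offset 15: leading byte 0xF0 = 11110000 → 4-byte char #6 = F0 93 89 83.
Offset 19: leading byte 0xE0 = 11100000 → 3-byte char #7 = E0 B0 85.
Offset 22: leading byte 0xE4 = 11100100 → 3-byte char #8 = E4 8D B4.
Offset 25: leading byte 0xF0 = 11110000 → 4-byte char #9 = F0 9F 96 91.
Leading byte 0xF0 = 11110000 matches 11110xxx → 4-byte sequence.
Byte 1: 0xF0 = 11110000, payload 000 (3 bits).
Byte 2: 0x9F = 10011111 (10xxxxxx ✓), payload 011111.
Byte 3: 0x96 = 10010110 (10xxxxxx ✓), payload 010110.
Byte 4: 0x91 = 10010001 (10xxxxxx ✓), payload 010001.
Concatenate: 000011111010110010001 = 0x1F591 (21 bits → U+1F591).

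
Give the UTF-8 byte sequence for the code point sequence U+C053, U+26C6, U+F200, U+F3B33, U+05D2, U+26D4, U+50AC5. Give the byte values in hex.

U+C053: 3-byte form → EC 81 93.
U+26C6: 3-byte form → E2 9B 86.
U+F200: 3-byte form → EF 88 80.
U+F3B33: 4-byte form → F3 B3 AC B3.
U+05D2: 2-byte form → D7 92.
U+26D4: 3-byte form → E2 9B 94.
U+50AC5: 4-byte form → F1 90 AB 85.
Concatenated (22 bytes): EC 81 93 E2 9B 86 EF 88 80 F3 B3 AC B3 D7 92 E2 9B 94 F1 90 AB 85.

EC 81 93 E2 9B 86 EF 88 80 F3 B3 AC B3 D7 92 E2 9B 94 F1 90 AB 85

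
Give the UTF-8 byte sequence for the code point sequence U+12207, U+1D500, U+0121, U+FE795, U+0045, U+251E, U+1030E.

F0 92 88 87 F0 9D 94 80 C4 A1 F3 BE 9E 95 45 E2 94 9E F0 90 8C 8E

U+12207: 4-byte form → F0 92 88 87.
U+1D500: 4-byte form → F0 9D 94 80.
U+0121: 2-byte form → C4 A1.
U+FE795: 4-byte form → F3 BE 9E 95.
U+0045: 1-byte form → 45.
U+251E: 3-byte form → E2 94 9E.
U+1030E: 4-byte form → F0 90 8C 8E.
Concatenated (22 bytes): F0 92 88 87 F0 9D 94 80 C4 A1 F3 BE 9E 95 45 E2 94 9E F0 90 8C 8E.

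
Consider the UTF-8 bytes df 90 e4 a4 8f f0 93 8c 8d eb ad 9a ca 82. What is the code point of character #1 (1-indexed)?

U+07D0

Offset 0: leading byte 0xDF = 11011111 → 2-byte char #1 = DF 90.
Leading byte 0xDF = 11011111 matches 110xxxxx → 2-byte sequence.
Byte 1: 0xDF = 11011111, payload 11111 (5 bits).
Byte 2: 0x90 = 10010000 (10xxxxxx ✓), payload 010000.
Concatenate: 11111010000 = 0x7D0 (11 bits → U+07D0).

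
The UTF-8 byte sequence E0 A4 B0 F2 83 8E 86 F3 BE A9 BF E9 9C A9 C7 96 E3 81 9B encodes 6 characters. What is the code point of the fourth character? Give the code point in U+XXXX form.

Offset 0: leading byte 0xE0 = 11100000 → 3-byte char #1 = E0 A4 B0.
Offset 3: leading byte 0xF2 = 11110010 → 4-byte char #2 = F2 83 8E 86.
Offset 7: leading byte 0xF3 = 11110011 → 4-byte char #3 = F3 BE A9 BF.
Offset 11: leading byte 0xE9 = 11101001 → 3-byte char #4 = E9 9C A9.
Leading byte 0xE9 = 11101001 matches 1110xxxx → 3-byte sequence.
Byte 1: 0xE9 = 11101001, payload 1001 (4 bits).
Byte 2: 0x9C = 10011100 (10xxxxxx ✓), payload 011100.
Byte 3: 0xA9 = 10101001 (10xxxxxx ✓), payload 101001.
Concatenate: 1001011100101001 = 0x9729 (16 bits → U+9729).

U+9729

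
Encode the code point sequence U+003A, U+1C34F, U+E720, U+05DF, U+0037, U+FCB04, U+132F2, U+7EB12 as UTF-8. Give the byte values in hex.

3A F0 9C 8D 8F EE 9C A0 D7 9F 37 F3 BC AC 84 F0 93 8B B2 F1 BE AC 92

U+003A: 1-byte form → 3A.
U+1C34F: 4-byte form → F0 9C 8D 8F.
U+E720: 3-byte form → EE 9C A0.
U+05DF: 2-byte form → D7 9F.
U+0037: 1-byte form → 37.
U+FCB04: 4-byte form → F3 BC AC 84.
U+132F2: 4-byte form → F0 93 8B B2.
U+7EB12: 4-byte form → F1 BE AC 92.
Concatenated (23 bytes): 3A F0 9C 8D 8F EE 9C A0 D7 9F 37 F3 BC AC 84 F0 93 8B B2 F1 BE AC 92.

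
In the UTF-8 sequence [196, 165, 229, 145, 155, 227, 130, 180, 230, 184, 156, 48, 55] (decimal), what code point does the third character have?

U+30B4

Offset 0: leading byte 0xC4 = 11000100 → 2-byte char #1 = C4 A5.
Offset 2: leading byte 0xE5 = 11100101 → 3-byte char #2 = E5 91 9B.
Offset 5: leading byte 0xE3 = 11100011 → 3-byte char #3 = E3 82 B4.
Leading byte 0xE3 = 11100011 matches 1110xxxx → 3-byte sequence.
Byte 1: 0xE3 = 11100011, payload 0011 (4 bits).
Byte 2: 0x82 = 10000010 (10xxxxxx ✓), payload 000010.
Byte 3: 0xB4 = 10110100 (10xxxxxx ✓), payload 110100.
Concatenate: 0011000010110100 = 0x30B4 (16 bits → U+30B4).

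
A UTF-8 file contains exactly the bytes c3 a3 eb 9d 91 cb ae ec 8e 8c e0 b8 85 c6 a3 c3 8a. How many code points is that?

Byte at offset 0: 0xC3 = 11000011 → 2-byte char (#1). Advance 2.
Byte at offset 2: 0xEB = 11101011 → 3-byte char (#2). Advance 3.
Byte at offset 5: 0xCB = 11001011 → 2-byte char (#3). Advance 2.
Byte at offset 7: 0xEC = 11101100 → 3-byte char (#4). Advance 3.
Byte at offset 10: 0xE0 = 11100000 → 3-byte char (#5). Advance 3.
Byte at offset 13: 0xC6 = 11000110 → 2-byte char (#6). Advance 2.
Byte at offset 15: 0xC3 = 11000011 → 2-byte char (#7). Advance 2.
Reached end at offset 17 after 7 code points.

7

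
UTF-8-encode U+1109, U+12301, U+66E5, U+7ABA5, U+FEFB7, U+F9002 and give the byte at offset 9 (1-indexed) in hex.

0x9B

1-indexed offset 9 is 0-indexed offset 8.
U+1109 → 3-byte form E1 84 89 at offsets 0–2.
U+12301 → 4-byte form F0 92 8C 81 at offsets 3–6.
U+66E5 → 3-byte form E6 9B A5 at offsets 7–9.
Offset 8 falls in char 3's range; it's byte 2 of E6 9B A5 = 0x9B.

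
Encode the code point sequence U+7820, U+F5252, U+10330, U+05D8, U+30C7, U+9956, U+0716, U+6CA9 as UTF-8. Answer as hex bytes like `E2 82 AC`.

U+7820: 3-byte form → E7 A0 A0.
U+F5252: 4-byte form → F3 B5 89 92.
U+10330: 4-byte form → F0 90 8C B0.
U+05D8: 2-byte form → D7 98.
U+30C7: 3-byte form → E3 83 87.
U+9956: 3-byte form → E9 A5 96.
U+0716: 2-byte form → DC 96.
U+6CA9: 3-byte form → E6 B2 A9.
Concatenated (24 bytes): E7 A0 A0 F3 B5 89 92 F0 90 8C B0 D7 98 E3 83 87 E9 A5 96 DC 96 E6 B2 A9.

E7 A0 A0 F3 B5 89 92 F0 90 8C B0 D7 98 E3 83 87 E9 A5 96 DC 96 E6 B2 A9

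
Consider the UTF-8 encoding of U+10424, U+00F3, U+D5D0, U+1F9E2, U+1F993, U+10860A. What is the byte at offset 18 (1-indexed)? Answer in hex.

1-indexed offset 18 is 0-indexed offset 17.
U+10424 → 4-byte form F0 90 90 A4 at offsets 0–3.
U+00F3 → 2-byte form C3 B3 at offsets 4–5.
U+D5D0 → 3-byte form ED 97 90 at offsets 6–8.
U+1F9E2 → 4-byte form F0 9F A7 A2 at offsets 9–12.
U+1F993 → 4-byte form F0 9F A6 93 at offsets 13–16.
U+10860A → 4-byte form F4 88 98 8A at offsets 17–20.
Offset 17 falls in char 6's range; it's byte 1 of F4 88 98 8A = 0xF4.

0xF4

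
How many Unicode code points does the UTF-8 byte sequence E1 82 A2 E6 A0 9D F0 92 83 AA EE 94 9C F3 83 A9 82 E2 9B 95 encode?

Byte at offset 0: 0xE1 = 11100001 → 3-byte char (#1). Advance 3.
Byte at offset 3: 0xE6 = 11100110 → 3-byte char (#2). Advance 3.
Byte at offset 6: 0xF0 = 11110000 → 4-byte char (#3). Advance 4.
Byte at offset 10: 0xEE = 11101110 → 3-byte char (#4). Advance 3.
Byte at offset 13: 0xF3 = 11110011 → 4-byte char (#5). Advance 4.
Byte at offset 17: 0xE2 = 11100010 → 3-byte char (#6). Advance 3.
Reached end at offset 20 after 6 code points.

6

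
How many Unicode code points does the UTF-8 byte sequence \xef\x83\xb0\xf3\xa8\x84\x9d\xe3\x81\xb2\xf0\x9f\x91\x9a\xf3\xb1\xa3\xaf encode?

Byte at offset 0: 0xEF = 11101111 → 3-byte char (#1). Advance 3.
Byte at offset 3: 0xF3 = 11110011 → 4-byte char (#2). Advance 4.
Byte at offset 7: 0xE3 = 11100011 → 3-byte char (#3). Advance 3.
Byte at offset 10: 0xF0 = 11110000 → 4-byte char (#4). Advance 4.
Byte at offset 14: 0xF3 = 11110011 → 4-byte char (#5). Advance 4.
Reached end at offset 18 after 5 code points.

5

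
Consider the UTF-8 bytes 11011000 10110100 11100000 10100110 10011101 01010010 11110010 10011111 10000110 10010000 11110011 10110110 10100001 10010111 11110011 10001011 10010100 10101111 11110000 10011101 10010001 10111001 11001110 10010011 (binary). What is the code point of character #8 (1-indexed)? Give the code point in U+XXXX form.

U+0393

Offset 0: leading byte 0xD8 = 11011000 → 2-byte char #1 = D8 B4.
Offset 2: leading byte 0xE0 = 11100000 → 3-byte char #2 = E0 A6 9D.
Offset 5: leading byte 0x52 = 01010010 → 1-byte char #3 = 52.
Offset 6: leading byte 0xF2 = 11110010 → 4-byte char #4 = F2 9F 86 90.
Offset 10: leading byte 0xF3 = 11110011 → 4-byte char #5 = F3 B6 A1 97.
Offset 14: leading byte 0xF3 = 11110011 → 4-byte char #6 = F3 8B 94 AF.
Offset 18: leading byte 0xF0 = 11110000 → 4-byte char #7 = F0 9D 91 B9.
Offset 22: leading byte 0xCE = 11001110 → 2-byte char #8 = CE 93.
Leading byte 0xCE = 11001110 matches 110xxxxx → 2-byte sequence.
Byte 1: 0xCE = 11001110, payload 01110 (5 bits).
Byte 2: 0x93 = 10010011 (10xxxxxx ✓), payload 010011.
Concatenate: 01110010011 = 0x393 (11 bits → U+0393).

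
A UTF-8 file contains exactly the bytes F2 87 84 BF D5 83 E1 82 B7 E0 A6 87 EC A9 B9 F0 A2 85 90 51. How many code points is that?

Byte at offset 0: 0xF2 = 11110010 → 4-byte char (#1). Advance 4.
Byte at offset 4: 0xD5 = 11010101 → 2-byte char (#2). Advance 2.
Byte at offset 6: 0xE1 = 11100001 → 3-byte char (#3). Advance 3.
Byte at offset 9: 0xE0 = 11100000 → 3-byte char (#4). Advance 3.
Byte at offset 12: 0xEC = 11101100 → 3-byte char (#5). Advance 3.
Byte at offset 15: 0xF0 = 11110000 → 4-byte char (#6). Advance 4.
Byte at offset 19: 0x51 = 01010001 → 1-byte char (#7). Advance 1.
Reached end at offset 20 after 7 code points.

7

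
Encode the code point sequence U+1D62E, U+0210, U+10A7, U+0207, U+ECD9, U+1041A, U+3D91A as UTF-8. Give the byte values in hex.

U+1D62E: 4-byte form → F0 9D 98 AE.
U+0210: 2-byte form → C8 90.
U+10A7: 3-byte form → E1 82 A7.
U+0207: 2-byte form → C8 87.
U+ECD9: 3-byte form → EE B3 99.
U+1041A: 4-byte form → F0 90 90 9A.
U+3D91A: 4-byte form → F0 BD A4 9A.
Concatenated (22 bytes): F0 9D 98 AE C8 90 E1 82 A7 C8 87 EE B3 99 F0 90 90 9A F0 BD A4 9A.

F0 9D 98 AE C8 90 E1 82 A7 C8 87 EE B3 99 F0 90 90 9A F0 BD A4 9A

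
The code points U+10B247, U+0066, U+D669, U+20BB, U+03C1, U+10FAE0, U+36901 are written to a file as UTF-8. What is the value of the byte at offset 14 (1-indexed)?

1-indexed offset 14 is 0-indexed offset 13.
U+10B247 → 4-byte form F4 8B 89 87 at offsets 0–3.
U+0066 → 1-byte form 66 at offsets 4–4.
U+D669 → 3-byte form ED 99 A9 at offsets 5–7.
U+20BB → 3-byte form E2 82 BB at offsets 8–10.
U+03C1 → 2-byte form CF 81 at offsets 11–12.
U+10FAE0 → 4-byte form F4 8F AB A0 at offsets 13–16.
Offset 13 falls in char 6's range; it's byte 1 of F4 8F AB A0 = 0xF4.

0xF4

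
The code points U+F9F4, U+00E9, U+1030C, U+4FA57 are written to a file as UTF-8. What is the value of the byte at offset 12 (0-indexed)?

U+F9F4 → 3-byte form EF A7 B4 at offsets 0–2.
U+00E9 → 2-byte form C3 A9 at offsets 3–4.
U+1030C → 4-byte form F0 90 8C 8C at offsets 5–8.
U+4FA57 → 4-byte form F1 8F A9 97 at offsets 9–12.
Offset 12 falls in char 4's range; it's byte 4 of F1 8F A9 97 = 0x97.

0x97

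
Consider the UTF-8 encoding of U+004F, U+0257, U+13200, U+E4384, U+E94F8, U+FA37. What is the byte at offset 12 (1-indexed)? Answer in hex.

1-indexed offset 12 is 0-indexed offset 11.
U+004F → 1-byte form 4F at offsets 0–0.
U+0257 → 2-byte form C9 97 at offsets 1–2.
U+13200 → 4-byte form F0 93 88 80 at offsets 3–6.
U+E4384 → 4-byte form F3 A4 8E 84 at offsets 7–10.
U+E94F8 → 4-byte form F3 A9 93 B8 at offsets 11–14.
Offset 11 falls in char 5's range; it's byte 1 of F3 A9 93 B8 = 0xF3.

0xF3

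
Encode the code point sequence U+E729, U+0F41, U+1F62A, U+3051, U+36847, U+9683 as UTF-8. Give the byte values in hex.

EE 9C A9 E0 BD 81 F0 9F 98 AA E3 81 91 F0 B6 A1 87 E9 9A 83

U+E729: 3-byte form → EE 9C A9.
U+0F41: 3-byte form → E0 BD 81.
U+1F62A: 4-byte form → F0 9F 98 AA.
U+3051: 3-byte form → E3 81 91.
U+36847: 4-byte form → F0 B6 A1 87.
U+9683: 3-byte form → E9 9A 83.
Concatenated (20 bytes): EE 9C A9 E0 BD 81 F0 9F 98 AA E3 81 91 F0 B6 A1 87 E9 9A 83.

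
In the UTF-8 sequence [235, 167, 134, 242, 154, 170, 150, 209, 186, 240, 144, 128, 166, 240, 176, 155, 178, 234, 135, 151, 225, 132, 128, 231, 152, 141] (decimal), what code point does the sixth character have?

Offset 0: leading byte 0xEB = 11101011 → 3-byte char #1 = EB A7 86.
Offset 3: leading byte 0xF2 = 11110010 → 4-byte char #2 = F2 9A AA 96.
Offset 7: leading byte 0xD1 = 11010001 → 2-byte char #3 = D1 BA.
Offset 9: leading byte 0xF0 = 11110000 → 4-byte char #4 = F0 90 80 A6.
Offset 13: leading byte 0xF0 = 11110000 → 4-byte char #5 = F0 B0 9B B2.
Offset 17: leading byte 0xEA = 11101010 → 3-byte char #6 = EA 87 97.
Leading byte 0xEA = 11101010 matches 1110xxxx → 3-byte sequence.
Byte 1: 0xEA = 11101010, payload 1010 (4 bits).
Byte 2: 0x87 = 10000111 (10xxxxxx ✓), payload 000111.
Byte 3: 0x97 = 10010111 (10xxxxxx ✓), payload 010111.
Concatenate: 1010000111010111 = 0xA1D7 (16 bits → U+A1D7).

U+A1D7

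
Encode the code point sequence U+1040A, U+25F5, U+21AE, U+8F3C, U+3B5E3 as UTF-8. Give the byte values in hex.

F0 90 90 8A E2 97 B5 E2 86 AE E8 BC BC F0 BB 97 A3

U+1040A: 4-byte form → F0 90 90 8A.
U+25F5: 3-byte form → E2 97 B5.
U+21AE: 3-byte form → E2 86 AE.
U+8F3C: 3-byte form → E8 BC BC.
U+3B5E3: 4-byte form → F0 BB 97 A3.
Concatenated (17 bytes): F0 90 90 8A E2 97 B5 E2 86 AE E8 BC BC F0 BB 97 A3.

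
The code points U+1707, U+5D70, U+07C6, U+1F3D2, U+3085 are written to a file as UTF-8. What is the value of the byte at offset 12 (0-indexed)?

U+1707 → 3-byte form E1 9C 87 at offsets 0–2.
U+5D70 → 3-byte form E5 B5 B0 at offsets 3–5.
U+07C6 → 2-byte form DF 86 at offsets 6–7.
U+1F3D2 → 4-byte form F0 9F 8F 92 at offsets 8–11.
U+3085 → 3-byte form E3 82 85 at offsets 12–14.
Offset 12 falls in char 5's range; it's byte 1 of E3 82 85 = 0xE3.

0xE3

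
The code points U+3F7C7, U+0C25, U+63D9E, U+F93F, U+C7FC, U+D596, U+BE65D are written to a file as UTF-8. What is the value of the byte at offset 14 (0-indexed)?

U+3F7C7 → 4-byte form F0 BF 9F 87 at offsets 0–3.
U+0C25 → 3-byte form E0 B0 A5 at offsets 4–6.
U+63D9E → 4-byte form F1 A3 B6 9E at offsets 7–10.
U+F93F → 3-byte form EF A4 BF at offsets 11–13.
U+C7FC → 3-byte form EC 9F BC at offsets 14–16.
Offset 14 falls in char 5's range; it's byte 1 of EC 9F BC = 0xEC.

0xEC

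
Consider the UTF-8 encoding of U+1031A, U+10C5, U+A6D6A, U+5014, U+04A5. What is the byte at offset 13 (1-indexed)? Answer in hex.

1-indexed offset 13 is 0-indexed offset 12.
U+1031A → 4-byte form F0 90 8C 9A at offsets 0–3.
U+10C5 → 3-byte form E1 83 85 at offsets 4–6.
U+A6D6A → 4-byte form F2 A6 B5 AA at offsets 7–10.
U+5014 → 3-byte form E5 80 94 at offsets 11–13.
Offset 12 falls in char 4's range; it's byte 2 of E5 80 94 = 0x80.

0x80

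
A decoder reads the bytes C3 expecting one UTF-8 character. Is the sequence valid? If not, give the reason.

Leading byte 0xC3 = 11000011 → 2-byte form, but only 1 byte is present.

invalid (sequence truncated)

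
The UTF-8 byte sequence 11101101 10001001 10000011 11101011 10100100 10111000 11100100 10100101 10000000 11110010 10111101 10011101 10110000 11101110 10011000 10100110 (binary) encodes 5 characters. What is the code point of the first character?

U+D243

Offset 0: leading byte 0xED = 11101101 → 3-byte char #1 = ED 89 83.
Leading byte 0xED = 11101101 matches 1110xxxx → 3-byte sequence.
Byte 1: 0xED = 11101101, payload 1101 (4 bits).
Byte 2: 0x89 = 10001001 (10xxxxxx ✓), payload 001001.
Byte 3: 0x83 = 10000011 (10xxxxxx ✓), payload 000011.
Concatenate: 1101001001000011 = 0xD243 (16 bits → U+D243).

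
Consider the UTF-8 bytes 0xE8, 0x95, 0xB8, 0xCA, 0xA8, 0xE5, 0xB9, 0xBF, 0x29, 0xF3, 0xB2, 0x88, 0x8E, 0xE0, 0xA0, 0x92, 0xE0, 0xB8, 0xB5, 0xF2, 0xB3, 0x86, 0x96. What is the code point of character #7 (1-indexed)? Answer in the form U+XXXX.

Offset 0: leading byte 0xE8 = 11101000 → 3-byte char #1 = E8 95 B8.
Offset 3: leading byte 0xCA = 11001010 → 2-byte char #2 = CA A8.
Offset 5: leading byte 0xE5 = 11100101 → 3-byte char #3 = E5 B9 BF.
Offset 8: leading byte 0x29 = 00101001 → 1-byte char #4 = 29.
Offset 9: leading byte 0xF3 = 11110011 → 4-byte char #5 = F3 B2 88 8E.
Offset 13: leading byte 0xE0 = 11100000 → 3-byte char #6 = E0 A0 92.
Offset 16: leading byte 0xE0 = 11100000 → 3-byte char #7 = E0 B8 B5.
Leading byte 0xE0 = 11100000 matches 1110xxxx → 3-byte sequence.
Byte 1: 0xE0 = 11100000, payload 0000 (4 bits).
Byte 2: 0xB8 = 10111000 (10xxxxxx ✓), payload 111000.
Byte 3: 0xB5 = 10110101 (10xxxxxx ✓), payload 110101.
Concatenate: 0000111000110101 = 0xE35 (16 bits → U+0E35).

U+0E35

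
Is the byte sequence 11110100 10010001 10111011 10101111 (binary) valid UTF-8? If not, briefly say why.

Leading byte 0xF4 = 11110100 → 4-byte form.
Payload = 0x111EEF, which exceeds U+10FFFF, the maximum Unicode code point. (Leading bytes F5–FF, or F4 followed by ≥ 0x90, are invalid.)

invalid (encodes a value above U+10FFFF)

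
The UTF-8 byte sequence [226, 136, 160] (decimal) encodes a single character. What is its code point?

Leading byte 0xE2 = 11100010 matches 1110xxxx → 3-byte sequence.
Byte 1: 0xE2 = 11100010, payload 0010 (4 bits).
Byte 2: 0x88 = 10001000 (10xxxxxx ✓), payload 001000.
Byte 3: 0xA0 = 10100000 (10xxxxxx ✓), payload 100000.
Concatenate: 0010001000100000 = 0x2220 (16 bits → U+2220).

U+2220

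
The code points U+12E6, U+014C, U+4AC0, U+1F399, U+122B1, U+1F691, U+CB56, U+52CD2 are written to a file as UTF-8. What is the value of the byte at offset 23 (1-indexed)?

0x96

1-indexed offset 23 is 0-indexed offset 22.
U+12E6 → 3-byte form E1 8B A6 at offsets 0–2.
U+014C → 2-byte form C5 8C at offsets 3–4.
U+4AC0 → 3-byte form E4 AB 80 at offsets 5–7.
U+1F399 → 4-byte form F0 9F 8E 99 at offsets 8–11.
U+122B1 → 4-byte form F0 92 8A B1 at offsets 12–15.
U+1F691 → 4-byte form F0 9F 9A 91 at offsets 16–19.
U+CB56 → 3-byte form EC AD 96 at offsets 20–22.
Offset 22 falls in char 7's range; it's byte 3 of EC AD 96 = 0x96.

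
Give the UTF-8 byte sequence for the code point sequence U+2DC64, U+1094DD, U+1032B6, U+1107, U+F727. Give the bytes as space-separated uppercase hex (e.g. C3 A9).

F0 AD B1 A4 F4 89 93 9D F4 83 8A B6 E1 84 87 EF 9C A7

U+2DC64: 4-byte form → F0 AD B1 A4.
U+1094DD: 4-byte form → F4 89 93 9D.
U+1032B6: 4-byte form → F4 83 8A B6.
U+1107: 3-byte form → E1 84 87.
U+F727: 3-byte form → EF 9C A7.
Concatenated (18 bytes): F0 AD B1 A4 F4 89 93 9D F4 83 8A B6 E1 84 87 EF 9C A7.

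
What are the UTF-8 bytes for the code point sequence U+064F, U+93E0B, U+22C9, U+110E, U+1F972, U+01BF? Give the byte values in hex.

U+064F: 2-byte form → D9 8F.
U+93E0B: 4-byte form → F2 93 B8 8B.
U+22C9: 3-byte form → E2 8B 89.
U+110E: 3-byte form → E1 84 8E.
U+1F972: 4-byte form → F0 9F A5 B2.
U+01BF: 2-byte form → C6 BF.
Concatenated (18 bytes): D9 8F F2 93 B8 8B E2 8B 89 E1 84 8E F0 9F A5 B2 C6 BF.

D9 8F F2 93 B8 8B E2 8B 89 E1 84 8E F0 9F A5 B2 C6 BF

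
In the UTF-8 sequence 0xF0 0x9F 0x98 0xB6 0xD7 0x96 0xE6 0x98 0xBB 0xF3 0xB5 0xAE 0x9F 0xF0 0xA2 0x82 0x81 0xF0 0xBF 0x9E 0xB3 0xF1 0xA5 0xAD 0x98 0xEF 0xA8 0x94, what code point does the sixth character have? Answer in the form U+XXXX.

U+3F7B3

Offset 0: leading byte 0xF0 = 11110000 → 4-byte char #1 = F0 9F 98 B6.
Offset 4: leading byte 0xD7 = 11010111 → 2-byte char #2 = D7 96.
Offset 6: leading byte 0xE6 = 11100110 → 3-byte char #3 = E6 98 BB.
Offset 9: leading byte 0xF3 = 11110011 → 4-byte char #4 = F3 B5 AE 9F.
Offset 13: leading byte 0xF0 = 11110000 → 4-byte char #5 = F0 A2 82 81.
Offset 17: leading byte 0xF0 = 11110000 → 4-byte char #6 = F0 BF 9E B3.
Leading byte 0xF0 = 11110000 matches 11110xxx → 4-byte sequence.
Byte 1: 0xF0 = 11110000, payload 000 (3 bits).
Byte 2: 0xBF = 10111111 (10xxxxxx ✓), payload 111111.
Byte 3: 0x9E = 10011110 (10xxxxxx ✓), payload 011110.
Byte 4: 0xB3 = 10110011 (10xxxxxx ✓), payload 110011.
Concatenate: 000111111011110110011 = 0x3F7B3 (21 bits → U+3F7B3).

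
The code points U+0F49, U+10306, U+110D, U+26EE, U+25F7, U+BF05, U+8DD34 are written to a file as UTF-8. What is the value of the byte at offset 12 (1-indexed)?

0x9B

1-indexed offset 12 is 0-indexed offset 11.
U+0F49 → 3-byte form E0 BD 89 at offsets 0–2.
U+10306 → 4-byte form F0 90 8C 86 at offsets 3–6.
U+110D → 3-byte form E1 84 8D at offsets 7–9.
U+26EE → 3-byte form E2 9B AE at offsets 10–12.
Offset 11 falls in char 4's range; it's byte 2 of E2 9B AE = 0x9B.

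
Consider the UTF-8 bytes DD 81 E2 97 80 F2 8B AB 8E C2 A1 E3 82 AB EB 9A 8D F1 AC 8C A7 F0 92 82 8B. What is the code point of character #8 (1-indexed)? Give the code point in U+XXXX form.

U+1208B

Offset 0: leading byte 0xDD = 11011101 → 2-byte char #1 = DD 81.
Offset 2: leading byte 0xE2 = 11100010 → 3-byte char #2 = E2 97 80.
Offset 5: leading byte 0xF2 = 11110010 → 4-byte char #3 = F2 8B AB 8E.
Offset 9: leading byte 0xC2 = 11000010 → 2-byte char #4 = C2 A1.
Offset 11: leading byte 0xE3 = 11100011 → 3-byte char #5 = E3 82 AB.
Offset 14: leading byte 0xEB = 11101011 → 3-byte char #6 = EB 9A 8D.
Offset 17: leading byte 0xF1 = 11110001 → 4-byte char #7 = F1 AC 8C A7.
Offset 21: leading byte 0xF0 = 11110000 → 4-byte char #8 = F0 92 82 8B.
Leading byte 0xF0 = 11110000 matches 11110xxx → 4-byte sequence.
Byte 1: 0xF0 = 11110000, payload 000 (3 bits).
Byte 2: 0x92 = 10010010 (10xxxxxx ✓), payload 010010.
Byte 3: 0x82 = 10000010 (10xxxxxx ✓), payload 000010.
Byte 4: 0x8B = 10001011 (10xxxxxx ✓), payload 001011.
Concatenate: 000010010000010001011 = 0x1208B (21 bits → U+1208B).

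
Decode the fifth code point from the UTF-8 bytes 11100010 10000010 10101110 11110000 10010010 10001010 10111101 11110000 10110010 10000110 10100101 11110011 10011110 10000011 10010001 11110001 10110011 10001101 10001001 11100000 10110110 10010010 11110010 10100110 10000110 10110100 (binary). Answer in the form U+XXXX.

Offset 0: leading byte 0xE2 = 11100010 → 3-byte char #1 = E2 82 AE.
Offset 3: leading byte 0xF0 = 11110000 → 4-byte char #2 = F0 92 8A BD.
Offset 7: leading byte 0xF0 = 11110000 → 4-byte char #3 = F0 B2 86 A5.
Offset 11: leading byte 0xF3 = 11110011 → 4-byte char #4 = F3 9E 83 91.
Offset 15: leading byte 0xF1 = 11110001 → 4-byte char #5 = F1 B3 8D 89.
Leading byte 0xF1 = 11110001 matches 11110xxx → 4-byte sequence.
Byte 1: 0xF1 = 11110001, payload 001 (3 bits).
Byte 2: 0xB3 = 10110011 (10xxxxxx ✓), payload 110011.
Byte 3: 0x8D = 10001101 (10xxxxxx ✓), payload 001101.
Byte 4: 0x89 = 10001001 (10xxxxxx ✓), payload 001001.
Concatenate: 001110011001101001001 = 0x73349 (21 bits → U+73349).

U+73349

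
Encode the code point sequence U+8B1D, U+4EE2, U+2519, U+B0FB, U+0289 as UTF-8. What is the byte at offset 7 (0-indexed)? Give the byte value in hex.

0x94

U+8B1D → 3-byte form E8 AC 9D at offsets 0–2.
U+4EE2 → 3-byte form E4 BB A2 at offsets 3–5.
U+2519 → 3-byte form E2 94 99 at offsets 6–8.
Offset 7 falls in char 3's range; it's byte 2 of E2 94 99 = 0x94.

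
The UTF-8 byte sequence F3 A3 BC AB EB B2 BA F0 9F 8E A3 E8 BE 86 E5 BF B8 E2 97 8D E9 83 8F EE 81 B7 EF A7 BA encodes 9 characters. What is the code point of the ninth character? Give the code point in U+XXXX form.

U+F9FA

Offset 0: leading byte 0xF3 = 11110011 → 4-byte char #1 = F3 A3 BC AB.
Offset 4: leading byte 0xEB = 11101011 → 3-byte char #2 = EB B2 BA.
Offset 7: leading byte 0xF0 = 11110000 → 4-byte char #3 = F0 9F 8E A3.
Offset 11: leading byte 0xE8 = 11101000 → 3-byte char #4 = E8 BE 86.
Offset 14: leading byte 0xE5 = 11100101 → 3-byte char #5 = E5 BF B8.
Offset 17: leading byte 0xE2 = 11100010 → 3-byte char #6 = E2 97 8D.
Offset 20: leading byte 0xE9 = 11101001 → 3-byte char #7 = E9 83 8F.
Offset 23: leading byte 0xEE = 11101110 → 3-byte char #8 = EE 81 B7.
Offset 26: leading byte 0xEF = 11101111 → 3-byte char #9 = EF A7 BA.
Leading byte 0xEF = 11101111 matches 1110xxxx → 3-byte sequence.
Byte 1: 0xEF = 11101111, payload 1111 (4 bits).
Byte 2: 0xA7 = 10100111 (10xxxxxx ✓), payload 100111.
Byte 3: 0xBA = 10111010 (10xxxxxx ✓), payload 111010.
Concatenate: 1111100111111010 = 0xF9FA (16 bits → U+F9FA).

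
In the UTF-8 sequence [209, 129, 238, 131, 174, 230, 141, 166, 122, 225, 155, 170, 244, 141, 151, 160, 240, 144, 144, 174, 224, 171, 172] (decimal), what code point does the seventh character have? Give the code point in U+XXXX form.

Offset 0: leading byte 0xD1 = 11010001 → 2-byte char #1 = D1 81.
Offset 2: leading byte 0xEE = 11101110 → 3-byte char #2 = EE 83 AE.
Offset 5: leading byte 0xE6 = 11100110 → 3-byte char #3 = E6 8D A6.
Offset 8: leading byte 0x7A = 01111010 → 1-byte char #4 = 7A.
Offset 9: leading byte 0xE1 = 11100001 → 3-byte char #5 = E1 9B AA.
Offset 12: leading byte 0xF4 = 11110100 → 4-byte char #6 = F4 8D 97 A0.
Offset 16: leading byte 0xF0 = 11110000 → 4-byte char #7 = F0 90 90 AE.
Leading byte 0xF0 = 11110000 matches 11110xxx → 4-byte sequence.
Byte 1: 0xF0 = 11110000, payload 000 (3 bits).
Byte 2: 0x90 = 10010000 (10xxxxxx ✓), payload 010000.
Byte 3: 0x90 = 10010000 (10xxxxxx ✓), payload 010000.
Byte 4: 0xAE = 10101110 (10xxxxxx ✓), payload 101110.
Concatenate: 000010000010000101110 = 0x1042E (21 bits → U+1042E).

U+1042E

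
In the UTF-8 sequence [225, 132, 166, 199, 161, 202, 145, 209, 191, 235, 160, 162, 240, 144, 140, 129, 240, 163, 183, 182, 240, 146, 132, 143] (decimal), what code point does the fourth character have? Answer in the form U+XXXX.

Offset 0: leading byte 0xE1 = 11100001 → 3-byte char #1 = E1 84 A6.
Offset 3: leading byte 0xC7 = 11000111 → 2-byte char #2 = C7 A1.
Offset 5: leading byte 0xCA = 11001010 → 2-byte char #3 = CA 91.
Offset 7: leading byte 0xD1 = 11010001 → 2-byte char #4 = D1 BF.
Leading byte 0xD1 = 11010001 matches 110xxxxx → 2-byte sequence.
Byte 1: 0xD1 = 11010001, payload 10001 (5 bits).
Byte 2: 0xBF = 10111111 (10xxxxxx ✓), payload 111111.
Concatenate: 10001111111 = 0x47F (11 bits → U+047F).

U+047F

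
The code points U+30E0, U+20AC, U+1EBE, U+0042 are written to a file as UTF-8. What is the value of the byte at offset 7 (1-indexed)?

0xE1

1-indexed offset 7 is 0-indexed offset 6.
U+30E0 → 3-byte form E3 83 A0 at offsets 0–2.
U+20AC → 3-byte form E2 82 AC at offsets 3–5.
U+1EBE → 3-byte form E1 BA BE at offsets 6–8.
Offset 6 falls in char 3's range; it's byte 1 of E1 BA BE = 0xE1.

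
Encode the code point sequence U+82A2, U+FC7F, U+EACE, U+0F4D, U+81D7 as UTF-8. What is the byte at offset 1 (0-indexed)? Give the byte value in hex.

0x8A

U+82A2 → 3-byte form E8 8A A2 at offsets 0–2.
Offset 1 falls in char 1's range; it's byte 2 of E8 8A A2 = 0x8A.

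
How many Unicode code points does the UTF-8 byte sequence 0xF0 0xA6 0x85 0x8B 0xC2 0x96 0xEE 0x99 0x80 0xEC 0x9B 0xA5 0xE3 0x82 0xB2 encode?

Byte at offset 0: 0xF0 = 11110000 → 4-byte char (#1). Advance 4.
Byte at offset 4: 0xC2 = 11000010 → 2-byte char (#2). Advance 2.
Byte at offset 6: 0xEE = 11101110 → 3-byte char (#3). Advance 3.
Byte at offset 9: 0xEC = 11101100 → 3-byte char (#4). Advance 3.
Byte at offset 12: 0xE3 = 11100011 → 3-byte char (#5). Advance 3.
Reached end at offset 15 after 5 code points.

5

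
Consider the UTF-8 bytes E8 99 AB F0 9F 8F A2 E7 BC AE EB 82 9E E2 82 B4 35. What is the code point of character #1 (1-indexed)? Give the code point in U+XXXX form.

Offset 0: leading byte 0xE8 = 11101000 → 3-byte char #1 = E8 99 AB.
Leading byte 0xE8 = 11101000 matches 1110xxxx → 3-byte sequence.
Byte 1: 0xE8 = 11101000, payload 1000 (4 bits).
Byte 2: 0x99 = 10011001 (10xxxxxx ✓), payload 011001.
Byte 3: 0xAB = 10101011 (10xxxxxx ✓), payload 101011.
Concatenate: 1000011001101011 = 0x866B (16 bits → U+866B).

U+866B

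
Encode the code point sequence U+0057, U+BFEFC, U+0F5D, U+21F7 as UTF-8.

57 F2 BF BB BC E0 BD 9D E2 87 B7

U+0057: 1-byte form → 57.
U+BFEFC: 4-byte form → F2 BF BB BC.
U+0F5D: 3-byte form → E0 BD 9D.
U+21F7: 3-byte form → E2 87 B7.
Concatenated (11 bytes): 57 F2 BF BB BC E0 BD 9D E2 87 B7.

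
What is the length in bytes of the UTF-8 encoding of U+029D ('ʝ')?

2

U+029D = 0x29D. UTF-8 uses 1 byte below 0x80, 2 below 0x800, 3 below 0x10000, 4 up to 0x10FFFF. 0x29D is in U+0080–U+07FF → 2 bytes.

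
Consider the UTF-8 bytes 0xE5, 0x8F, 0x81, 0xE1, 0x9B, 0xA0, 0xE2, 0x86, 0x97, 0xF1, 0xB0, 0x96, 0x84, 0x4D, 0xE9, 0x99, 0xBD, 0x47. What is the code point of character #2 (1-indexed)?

U+16E0

Offset 0: leading byte 0xE5 = 11100101 → 3-byte char #1 = E5 8F 81.
Offset 3: leading byte 0xE1 = 11100001 → 3-byte char #2 = E1 9B A0.
Leading byte 0xE1 = 11100001 matches 1110xxxx → 3-byte sequence.
Byte 1: 0xE1 = 11100001, payload 0001 (4 bits).
Byte 2: 0x9B = 10011011 (10xxxxxx ✓), payload 011011.
Byte 3: 0xA0 = 10100000 (10xxxxxx ✓), payload 100000.
Concatenate: 0001011011100000 = 0x16E0 (16 bits → U+16E0).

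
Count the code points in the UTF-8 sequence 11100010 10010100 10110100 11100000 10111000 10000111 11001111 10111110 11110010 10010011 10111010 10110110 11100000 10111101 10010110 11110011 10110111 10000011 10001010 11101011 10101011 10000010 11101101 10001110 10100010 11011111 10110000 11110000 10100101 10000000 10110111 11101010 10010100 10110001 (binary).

11

Byte at offset 0: 0xE2 = 11100010 → 3-byte char (#1). Advance 3.
Byte at offset 3: 0xE0 = 11100000 → 3-byte char (#2). Advance 3.
Byte at offset 6: 0xCF = 11001111 → 2-byte char (#3). Advance 2.
Byte at offset 8: 0xF2 = 11110010 → 4-byte char (#4). Advance 4.
Byte at offset 12: 0xE0 = 11100000 → 3-byte char (#5). Advance 3.
Byte at offset 15: 0xF3 = 11110011 → 4-byte char (#6). Advance 4.
Byte at offset 19: 0xEB = 11101011 → 3-byte char (#7). Advance 3.
Byte at offset 22: 0xED = 11101101 → 3-byte char (#8). Advance 3.
Byte at offset 25: 0xDF = 11011111 → 2-byte char (#9). Advance 2.
Byte at offset 27: 0xF0 = 11110000 → 4-byte char (#10). Advance 4.
Byte at offset 31: 0xEA = 11101010 → 3-byte char (#11). Advance 3.
Reached end at offset 34 after 11 code points.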